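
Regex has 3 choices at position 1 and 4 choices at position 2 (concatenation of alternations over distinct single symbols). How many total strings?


First group: 3 alternatives
Second group: 4 alternatives
Concatenation: each choice from group 1 pairs with each from group 2
Total = 3 x 4 = 12

12


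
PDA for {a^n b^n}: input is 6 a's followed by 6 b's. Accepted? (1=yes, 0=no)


Language requires equal numbers of a's and b's
PDA pushes for each 'a', pops for each 'b'
Number of a's = 6
Number of b's = 6
6 == 6 -> Accept

1


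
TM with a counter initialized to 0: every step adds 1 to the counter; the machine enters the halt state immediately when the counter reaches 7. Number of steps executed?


Counter starts at 0. Counting sequence:
  Step 1: counter = 1
  Step 2: counter = 2
  Step 3: counter = 3
  Step 4: counter = 4
  Step 5: counter = 5
  Step 6: counter = 6
  Step 7: counter = 7
Counter reached 7 -> halt
Total steps = 7

7


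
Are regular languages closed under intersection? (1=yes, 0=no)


Regular languages are closed under:
- Union (DFA product construction)
- Intersection (DFA product construction)
- Complement (swap accept/reject states)
- Concatenation (NFA construction)
- Kleene star (NFA construction)
intersection is in this list
Therefore: closed

1


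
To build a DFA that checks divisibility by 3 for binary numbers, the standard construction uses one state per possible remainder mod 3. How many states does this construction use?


Divisibility by 3 is tracked via the remainder mod 3: 0, 1, ..., 2
The construction assigns one state to each remainder
Number of remainders = 3

3


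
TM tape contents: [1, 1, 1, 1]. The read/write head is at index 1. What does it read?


Tape: [1, 1, 1, 1]
Positions: 0 1 2 3
Values:    1 1 1 1
Head at position 1
tape[1] = 1

1


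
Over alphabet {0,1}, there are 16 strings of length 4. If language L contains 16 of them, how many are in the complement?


Alphabet: {0,1}
String length: 4
Total strings of length 4 = 2^4 = 16
Strings in L = 16
Complement = total - |L|
= 16 - 16
= 0

0


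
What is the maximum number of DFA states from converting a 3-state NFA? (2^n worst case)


NFA has 3 states
Subset construction: each DFA state = subset of NFA states
Maximum subsets = 2^3
2^3 = 8

8


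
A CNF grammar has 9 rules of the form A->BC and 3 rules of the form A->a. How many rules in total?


CNF allows two rule forms:
  A -> BC (binary): 9 rules
  A -> a (terminal): 3 rules
Total = 9 + 3 = 12

12


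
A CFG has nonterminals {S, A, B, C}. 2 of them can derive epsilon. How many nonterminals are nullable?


Nonterminals: {S, A, B, C}
A nonterminal is nullable if it can derive epsilon
Counting nullable nonterminals: 2
Total nullable = 2

2


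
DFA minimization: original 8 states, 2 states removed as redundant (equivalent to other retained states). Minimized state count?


Original DFA: 8 states
Redundant states removed: 2
Minimized states = original - removed
= 8 - 2
= 6

6


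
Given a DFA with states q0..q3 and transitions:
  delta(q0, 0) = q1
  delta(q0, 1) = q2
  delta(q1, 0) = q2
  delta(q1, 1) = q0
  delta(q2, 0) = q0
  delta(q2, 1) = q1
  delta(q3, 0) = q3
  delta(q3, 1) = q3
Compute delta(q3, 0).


Looking up transition function:
delta(q3, 0) in the table
Row: q3, Column: 0
Result: q3

q3


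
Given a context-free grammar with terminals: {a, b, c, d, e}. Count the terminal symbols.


Terminal symbols: a, b, c, d, e
Counting each: a (#1), b (#2), c (#3), d (#4), e (#5)
Total = 5

5


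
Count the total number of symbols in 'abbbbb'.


String: 'abbbbb'
Counting characters:
  'a' appears 1 time(s)
  'b' appears 5 time(s)
Total length = 1 + 5 = 6

6


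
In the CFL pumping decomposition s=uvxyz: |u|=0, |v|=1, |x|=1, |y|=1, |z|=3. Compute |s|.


|s| = |u| + |v| + |x| + |y| + |z|
= 0 + 1 + 1 + 1 + 3
= 1 + 1 + 4
= 2 + 4
= 6

6


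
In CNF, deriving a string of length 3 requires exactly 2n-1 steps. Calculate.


Chomsky Normal Form derivation:
String length n = 3
Each step either:
  - Splits a nonterminal into two (n-1 such steps)
  - Converts a nonterminal to terminal (n such steps)
Total = (n-1) + n = 2n - 1
= 2(3) - 1
= 6 - 1
= 5

5


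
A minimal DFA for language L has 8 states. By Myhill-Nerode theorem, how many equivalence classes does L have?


Myhill-Nerode theorem:
Number of equivalence classes = number of states in minimal DFA
Minimal DFA states = 8
Therefore equivalence classes = 8

8


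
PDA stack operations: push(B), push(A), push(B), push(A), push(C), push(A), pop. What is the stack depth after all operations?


Tracing stack operations:
  push(B) -> stack = [B], depth=1
  push(A) -> stack = [B,A], depth=2
  push(B) -> stack = [B,A,B], depth=3
  push(A) -> stack = [B,A,B,A], depth=4
  push(C) -> stack = [B,A,B,A,C], depth=5
  push(A) -> stack = [B,A,B,A,C,A], depth=6
  pop -> removed A, stack = [B,A,B,A,C], depth=5
Final depth = 5

5


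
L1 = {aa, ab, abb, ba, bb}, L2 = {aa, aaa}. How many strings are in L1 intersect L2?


L1 = {aa, ab, abb, ba, bb}
L2 = {aa, aaa}
Checking each string in L1 against L2:
  'aa': in L2? Yes
  'ab': in L2? No
  'abb': in L2? No
  'ba': in L2? No
  'bb': in L2? No
Intersection = {aa}
|L1 ∩ L2| = 1

1


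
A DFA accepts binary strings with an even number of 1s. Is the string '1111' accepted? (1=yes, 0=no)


DFA has 2 states: q_even (start, accept=yes) and q_odd
Processing string '1111' character by character:
  Position 0: read '1', 1-count=1 -> q_odd
  Position 1: read '1', 1-count=2 -> q_even
  Position 2: read '1', 1-count=3 -> q_odd
  Position 3: read '1', 1-count=4 -> q_even
Final state: q_even, total 1s = 4 (even); the DFA requires an even count -> accept

1


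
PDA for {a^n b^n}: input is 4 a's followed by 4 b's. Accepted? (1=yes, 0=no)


Language requires equal numbers of a's and b's
PDA pushes for each 'a', pops for each 'b'
Number of a's = 4
Number of b's = 4
4 == 4 -> Accept

1


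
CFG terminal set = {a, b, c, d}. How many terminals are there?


Terminal symbols: a, b, c, d
Counting each: a (#1), b (#2), c (#3), d (#4)
Total = 4

4


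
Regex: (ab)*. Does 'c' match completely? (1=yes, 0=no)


Pattern: (ab)*
String: 'c'
Pattern requires: zero or more repetitions of 'ab'
Length 1 is odd -> cannot be (ab)* -> no match
Result: 0

0


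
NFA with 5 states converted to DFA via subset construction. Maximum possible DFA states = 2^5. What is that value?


NFA has 5 states
Subset construction: each DFA state = subset of NFA states
Maximum subsets = 2^5
2^5 = 32

32


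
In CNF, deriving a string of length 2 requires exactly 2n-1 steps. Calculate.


Chomsky Normal Form derivation:
String length n = 2
Each step either:
  - Splits a nonterminal into two (n-1 such steps)
  - Converts a nonterminal to terminal (n such steps)
Total = (n-1) + n = 2n - 1
= 2(2) - 1
= 4 - 1
= 3

3


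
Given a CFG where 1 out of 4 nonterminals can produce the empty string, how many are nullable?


Nonterminals: {S, A, B, C}
A nonterminal is nullable if it can derive epsilon
Counting nullable nonterminals: 1
Total nullable = 1

1


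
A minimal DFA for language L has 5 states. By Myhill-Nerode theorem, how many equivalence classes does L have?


Myhill-Nerode theorem:
Number of equivalence classes = number of states in minimal DFA
Minimal DFA states = 5
Therefore equivalence classes = 5

5


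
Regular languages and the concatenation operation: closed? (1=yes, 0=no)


Regular languages are closed under all standard operations:
- Union: Yes (product construction)
- Intersection: Yes (product construction)
- Complement: Yes (swap accept/reject)
- Concatenation: Yes (NFA construction)
Operation: concatenation -> Closed

1


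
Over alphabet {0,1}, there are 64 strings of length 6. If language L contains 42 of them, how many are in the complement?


Alphabet: {0,1}
String length: 6
Total strings of length 6 = 2^6 = 64
Strings in L = 42
Complement = total - |L|
= 64 - 42
= 22

22


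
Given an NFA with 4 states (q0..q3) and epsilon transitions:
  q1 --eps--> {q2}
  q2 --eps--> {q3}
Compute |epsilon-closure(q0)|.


Starting from q0
Initialize closure = {q0}
q0 has no outgoing epsilon transitions -> nothing to add
Final closure: {q0}
Size = 1

1


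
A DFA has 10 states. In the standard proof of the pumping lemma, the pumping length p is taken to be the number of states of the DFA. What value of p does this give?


Pumping lemma for regular languages (standard proof):
Take p = |Q|, the number of DFA states.
Any string of length >= |Q| passes through |Q|+1 states while reading its first |Q| symbols,
so by pigeonhole some state repeats, giving the loop that can be pumped.
Here |Q| = 10
Therefore the proof uses p = 10

10


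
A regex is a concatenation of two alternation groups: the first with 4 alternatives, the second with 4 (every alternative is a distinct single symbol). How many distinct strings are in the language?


First group: 4 alternatives
Second group: 4 alternatives
Concatenation: each choice from group 1 pairs with each from group 2
Total = 4 x 4 = 16

16


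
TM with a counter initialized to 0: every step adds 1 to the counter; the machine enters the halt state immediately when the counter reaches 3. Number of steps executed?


Counter starts at 0. Counting sequence:
  Step 1: counter = 1
  Step 2: counter = 2
  Step 3: counter = 3
Counter reached 3 -> halt
Total steps = 3

3


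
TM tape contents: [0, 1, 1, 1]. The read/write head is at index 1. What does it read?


Tape: [0, 1, 1, 1]
Positions: 0 1 2 3
Values:    0 1 1 1
Head at position 1
tape[1] = 1

1


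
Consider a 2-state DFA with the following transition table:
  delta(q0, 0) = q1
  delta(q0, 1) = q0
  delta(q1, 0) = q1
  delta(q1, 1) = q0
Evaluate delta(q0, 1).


Looking up transition function:
delta(q0, 1) in the table
Row: q0, Column: 1
Result: q0

q0


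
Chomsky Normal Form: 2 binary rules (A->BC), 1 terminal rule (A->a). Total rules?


CNF allows two rule forms:
  A -> BC (binary): 2 rules
  A -> a (terminal): 1 rule
Total = 2 + 1 = 3

3


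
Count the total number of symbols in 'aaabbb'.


String: 'aaabbb'
Counting characters:
  'a' appears 3 time(s)
  'b' appears 3 time(s)
Total length = 3 + 3 = 6

6


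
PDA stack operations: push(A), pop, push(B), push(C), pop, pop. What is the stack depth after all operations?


Tracing stack operations:
  push(A) -> stack = [A], depth=1
  pop -> removed A, stack = [], depth=0
  push(B) -> stack = [B], depth=1
  push(C) -> stack = [B,C], depth=2
  pop -> removed C, stack = [B], depth=1
  pop -> removed B, stack = [], depth=0
Final depth = 0

0


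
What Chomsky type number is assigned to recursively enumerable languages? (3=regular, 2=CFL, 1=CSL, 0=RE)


Chomsky hierarchy levels:
  Type 3: Regular (DFA/NFA/regex)
  Type 2: Context-free (PDA)
  Type 1: Context-sensitive
  Type 0: Recursively enumerable (TM)
'recursively enumerable' corresponds to Type 0

0


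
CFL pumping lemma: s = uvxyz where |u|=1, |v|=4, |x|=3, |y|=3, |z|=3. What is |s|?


|s| = |u| + |v| + |x| + |y| + |z|
= 1 + 4 + 3 + 3 + 3
= 5 + 3 + 6
= 8 + 6
= 14

14


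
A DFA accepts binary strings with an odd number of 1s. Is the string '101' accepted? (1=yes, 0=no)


DFA has 2 states: q_even (start, accept=no) and q_odd
Processing string '101' character by character:
  Position 0: read '1', 1-count=1 -> q_odd
  Position 1: read '0', 1-count=1 -> q_odd (no change)
  Position 2: read '1', 1-count=2 -> q_even
Final state: q_even, total 1s = 2 (even); the DFA requires an odd count -> reject

0


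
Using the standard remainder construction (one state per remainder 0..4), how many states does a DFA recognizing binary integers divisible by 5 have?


Divisibility by 5 is tracked via the remainder mod 5: 0, 1, ..., 4
The construction assigns one state to each remainder
Number of remainders = 5

5


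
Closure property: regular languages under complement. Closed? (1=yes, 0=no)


Regular languages are closed under:
- Union (DFA product construction)
- Intersection (DFA product construction)
- Complement (swap accept/reject states)
- Concatenation (NFA construction)
- Kleene star (NFA construction)
complement is in this list
Therefore: closed

1


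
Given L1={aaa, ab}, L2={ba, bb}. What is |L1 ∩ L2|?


L1 = {aaa, ab}
L2 = {ba, bb}
Checking each string in L1 against L2:
  'aaa': in L2? No
  'ab': in L2? No
Intersection = {}
|L1 ∩ L2| = 0

0


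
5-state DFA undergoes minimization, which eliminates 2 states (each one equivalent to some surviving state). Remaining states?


Original DFA: 5 states
Redundant states removed: 2
Minimized states = original - removed
= 5 - 2
= 3

3


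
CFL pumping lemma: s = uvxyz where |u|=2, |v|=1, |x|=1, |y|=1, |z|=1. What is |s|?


|s| = |u| + |v| + |x| + |y| + |z|
= 2 + 1 + 1 + 1 + 1
= 3 + 1 + 2
= 4 + 2
= 6

6


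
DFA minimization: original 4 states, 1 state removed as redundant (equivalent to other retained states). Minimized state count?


Original DFA: 4 states
Redundant states removed: 1
Minimized states = original - removed
= 4 - 1
= 3

3


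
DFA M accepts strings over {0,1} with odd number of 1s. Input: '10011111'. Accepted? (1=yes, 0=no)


DFA has 2 states: q_even (start, accept=no) and q_odd
Processing string '10011111' character by character:
  Position 0: read '1', 1-count=1 -> q_odd
  Position 1: read '0', 1-count=1 -> q_odd (no change)
  Position 2: read '0', 1-count=1 -> q_odd (no change)
  Position 3: read '1', 1-count=2 -> q_even
  Position 4: read '1', 1-count=3 -> q_odd
  Position 5: read '1', 1-count=4 -> q_even
  Position 6: read '1', 1-count=5 -> q_odd
  Position 7: read '1', 1-count=6 -> q_even
Final state: q_even, total 1s = 6 (even); the DFA requires an odd count -> reject

0


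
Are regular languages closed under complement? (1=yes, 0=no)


Regular languages are closed under all standard operations:
- Union: Yes (product construction)
- Intersection: Yes (product construction)
- Complement: Yes (swap accept/reject)
- Concatenation: Yes (NFA construction)
Operation: complement -> Closed

1


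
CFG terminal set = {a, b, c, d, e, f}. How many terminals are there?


Terminal symbols: a, b, c, d, e, f
Counting each: a (#1), b (#2), c (#3), d (#4), e (#5), f (#6)
Total = 6

6


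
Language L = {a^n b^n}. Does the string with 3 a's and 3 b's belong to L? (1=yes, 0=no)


Language requires equal numbers of a's and b's
PDA pushes for each 'a', pops for each 'b'
Number of a's = 3
Number of b's = 3
3 == 3 -> Accept

1


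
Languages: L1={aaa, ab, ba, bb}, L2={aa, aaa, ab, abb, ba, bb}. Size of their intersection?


L1 = {aaa, ab, ba, bb}
L2 = {aa, aaa, ab, abb, ba, bb}
Checking each string in L1 against L2:
  'aaa': in L2? Yes
  'ab': in L2? Yes
  'ba': in L2? Yes
  'bb': in L2? Yes
Intersection = {aaa, ab, ba, bb}
|L1 ∩ L2| = 4

4


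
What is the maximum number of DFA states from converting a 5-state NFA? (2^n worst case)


NFA has 5 states
Subset construction: each DFA state = subset of NFA states
Maximum subsets = 2^5
2^5 = 32

32


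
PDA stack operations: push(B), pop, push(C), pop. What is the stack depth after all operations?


Tracing stack operations:
  push(B) -> stack = [B], depth=1
  pop -> removed B, stack = [], depth=0
  push(C) -> stack = [C], depth=1
  pop -> removed C, stack = [], depth=0
Final depth = 0

0


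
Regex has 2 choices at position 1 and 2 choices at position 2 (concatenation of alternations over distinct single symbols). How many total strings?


First group: 2 alternatives
Second group: 2 alternatives
Concatenation: each choice from group 1 pairs with each from group 2
Total = 2 x 2 = 4

4


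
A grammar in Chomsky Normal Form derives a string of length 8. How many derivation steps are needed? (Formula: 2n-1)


Chomsky Normal Form derivation:
String length n = 8
Each step either:
  - Splits a nonterminal into two (n-1 such steps)
  - Converts a nonterminal to terminal (n such steps)
Total = (n-1) + n = 2n - 1
= 2(8) - 1
= 16 - 1
= 15

15


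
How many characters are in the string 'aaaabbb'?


String: 'aaaabbb'
Counting characters:
  'a' appears 4 time(s)
  'b' appears 3 time(s)
Total length = 4 + 3 = 7

7


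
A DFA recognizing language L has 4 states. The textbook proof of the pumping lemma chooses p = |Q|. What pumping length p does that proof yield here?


Pumping lemma for regular languages (standard proof):
Take p = |Q|, the number of DFA states.
Any string of length >= |Q| passes through |Q|+1 states while reading its first |Q| symbols,
so by pigeonhole some state repeats, giving the loop that can be pumped.
Here |Q| = 4
Therefore the proof uses p = 4

4


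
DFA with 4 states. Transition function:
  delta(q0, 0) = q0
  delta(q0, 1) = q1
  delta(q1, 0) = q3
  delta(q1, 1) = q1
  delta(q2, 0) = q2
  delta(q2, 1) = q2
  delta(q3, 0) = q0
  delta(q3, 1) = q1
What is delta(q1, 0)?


Looking up transition function:
delta(q1, 0) in the table
Row: q1, Column: 0
Result: q3

q3


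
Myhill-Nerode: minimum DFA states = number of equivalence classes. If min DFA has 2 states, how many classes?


Myhill-Nerode theorem:
Number of equivalence classes = number of states in minimal DFA
Minimal DFA states = 2
Therefore equivalence classes = 2

2


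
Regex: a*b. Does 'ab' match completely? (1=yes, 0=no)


Pattern: a*b
String: 'ab'
Pattern requires: zero or more 'a's followed by exactly one 'b'
Found 1 leading 'a's
Remaining: 'b'
Remaining is exactly 'b' -> match
Result: 1

1


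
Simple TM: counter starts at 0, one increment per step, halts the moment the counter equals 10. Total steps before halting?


Counter starts at 0. Counting sequence:
  Step 1: counter = 1
  Step 2: counter = 2
  Step 3: counter = 3
  Step 4: counter = 4
  Step 5: counter = 5
  Step 6: counter = 6
  ...
  Step 10: counter = 10
Counter reached 10 -> halt
Total steps = 10

10


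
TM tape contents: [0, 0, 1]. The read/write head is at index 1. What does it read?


Tape: [0, 0, 1]
Positions: 0 1 2
Values:    0 0 1
Head at position 1
tape[1] = 0

0


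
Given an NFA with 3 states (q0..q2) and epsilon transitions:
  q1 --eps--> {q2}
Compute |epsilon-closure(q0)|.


Starting from q0
Initialize closure = {q0}
q0 has no outgoing epsilon transitions -> nothing to add
Final closure: {q0}
Size = 1

1


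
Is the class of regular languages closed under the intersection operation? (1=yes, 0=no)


Regular languages are closed under:
- Union (DFA product construction)
- Intersection (DFA product construction)
- Complement (swap accept/reject states)
- Concatenation (NFA construction)
- Kleene star (NFA construction)
intersection is in this list
Therefore: closed

1


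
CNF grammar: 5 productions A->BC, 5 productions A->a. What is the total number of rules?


CNF allows two rule forms:
  A -> BC (binary): 5 rules
  A -> a (terminal): 5 rules
Total = 5 + 5 = 10

10


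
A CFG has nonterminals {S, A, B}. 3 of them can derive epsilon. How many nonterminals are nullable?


Nonterminals: {S, A, B}
A nonterminal is nullable if it can derive epsilon
Counting nullable nonterminals: 3
Total nullable = 3

3


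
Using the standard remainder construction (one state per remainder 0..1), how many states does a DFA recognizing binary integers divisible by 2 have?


Divisibility by 2 is tracked via the remainder mod 2: 0, 1, ..., 1
The construction assigns one state to each remainder
Number of remainders = 2

2


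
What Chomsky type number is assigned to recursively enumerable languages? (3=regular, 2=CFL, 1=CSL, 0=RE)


Chomsky hierarchy levels:
  Type 3: Regular (DFA/NFA/regex)
  Type 2: Context-free (PDA)
  Type 1: Context-sensitive
  Type 0: Recursively enumerable (TM)
'recursively enumerable' corresponds to Type 0

0


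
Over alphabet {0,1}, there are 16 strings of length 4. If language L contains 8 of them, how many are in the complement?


Alphabet: {0,1}
String length: 4
Total strings of length 4 = 2^4 = 16
Strings in L = 8
Complement = total - |L|
= 16 - 8
= 8

8


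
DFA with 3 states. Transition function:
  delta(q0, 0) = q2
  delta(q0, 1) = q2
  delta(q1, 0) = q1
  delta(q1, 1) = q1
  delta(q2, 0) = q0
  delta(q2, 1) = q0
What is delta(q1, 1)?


Looking up transition function:
delta(q1, 1) in the table
Row: q1, Column: 1
Result: q1

q1


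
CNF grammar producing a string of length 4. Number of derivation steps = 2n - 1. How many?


Chomsky Normal Form derivation:
String length n = 4
Each step either:
  - Splits a nonterminal into two (n-1 such steps)
  - Converts a nonterminal to terminal (n such steps)
Total = (n-1) + n = 2n - 1
= 2(4) - 1
= 8 - 1
= 7

7


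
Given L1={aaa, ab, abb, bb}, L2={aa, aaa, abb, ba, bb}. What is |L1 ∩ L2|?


L1 = {aaa, ab, abb, bb}
L2 = {aa, aaa, abb, ba, bb}
Checking each string in L1 against L2:
  'aaa': in L2? Yes
  'ab': in L2? No
  'abb': in L2? Yes
  'bb': in L2? Yes
Intersection = {aaa, abb, bb}
|L1 ∩ L2| = 3

3


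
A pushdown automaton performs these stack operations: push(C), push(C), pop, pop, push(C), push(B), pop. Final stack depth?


Tracing stack operations:
  push(C) -> stack = [C], depth=1
  push(C) -> stack = [C,C], depth=2
  pop -> removed C, stack = [C], depth=1
  pop -> removed C, stack = [], depth=0
  push(C) -> stack = [C], depth=1
  push(B) -> stack = [C,B], depth=2
  pop -> removed B, stack = [C], depth=1
Final depth = 1

1


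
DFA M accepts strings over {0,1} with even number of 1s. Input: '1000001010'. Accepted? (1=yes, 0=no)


DFA has 2 states: q_even (start, accept=yes) and q_odd
Processing string '1000001010' character by character:
  Position 0: read '1', 1-count=1 -> q_odd
  Position 1: read '0', 1-count=1 -> q_odd (no change)
  Position 2: read '0', 1-count=1 -> q_odd (no change)
  Position 3: read '0', 1-count=1 -> q_odd (no change)
  Position 4: read '0', 1-count=1 -> q_odd (no change)
  Position 5: read '0', 1-count=1 -> q_odd (no change)
  Position 6: read '1', 1-count=2 -> q_even
  Position 7: read '0', 1-count=2 -> q_even (no change)
  Position 8: read '1', 1-count=3 -> q_odd
  Position 9: read '0', 1-count=3 -> q_odd (no change)
Final state: q_odd, total 1s = 3 (odd); the DFA requires an even count -> reject

0


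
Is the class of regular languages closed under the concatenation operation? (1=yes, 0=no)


Regular languages are closed under:
- Union (DFA product construction)
- Intersection (DFA product construction)
- Complement (swap accept/reject states)
- Concatenation (NFA construction)
- Kleene star (NFA construction)
concatenation is in this list
Therefore: closed

1


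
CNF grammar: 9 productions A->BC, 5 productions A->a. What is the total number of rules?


CNF allows two rule forms:
  A -> BC (binary): 9 rules
  A -> a (terminal): 5 rules
Total = 9 + 5 = 14

14


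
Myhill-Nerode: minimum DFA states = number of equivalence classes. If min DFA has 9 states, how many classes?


Myhill-Nerode theorem:
Number of equivalence classes = number of states in minimal DFA
Minimal DFA states = 9
Therefore equivalence classes = 9

9


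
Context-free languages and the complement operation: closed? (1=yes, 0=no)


CFL closure properties:
  Closed under: union, concatenation, Kleene star
  NOT closed under: intersection, complement
Operation 'complement' is in not-closed list -> No (not closed)

0


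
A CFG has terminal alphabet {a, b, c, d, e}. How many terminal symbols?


Terminal symbols: a, b, c, d, e
Counting each: a (#1), b (#2), c (#3), d (#4), e (#5)
Total = 5

5


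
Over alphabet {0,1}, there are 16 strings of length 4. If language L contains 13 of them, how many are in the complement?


Alphabet: {0,1}
String length: 4
Total strings of length 4 = 2^4 = 16
Strings in L = 13
Complement = total - |L|
= 16 - 13
= 3

3


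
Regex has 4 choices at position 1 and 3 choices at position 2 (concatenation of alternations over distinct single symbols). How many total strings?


First group: 4 alternatives
Second group: 3 alternatives
Concatenation: each choice from group 1 pairs with each from group 2
Total = 4 x 3 = 12

12


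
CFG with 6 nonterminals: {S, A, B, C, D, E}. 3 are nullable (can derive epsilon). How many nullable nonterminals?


Nonterminals: {S, A, B, C, D, E}
A nonterminal is nullable if it can derive epsilon
Counting nullable nonterminals: 3
Total nullable = 3

3


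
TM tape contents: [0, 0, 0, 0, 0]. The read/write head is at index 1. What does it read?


Tape: [0, 0, 0, 0, 0]
Positions: 0 1 2 3 4
Values:    0 0 0 0 0
Head at position 1
tape[1] = 0

0


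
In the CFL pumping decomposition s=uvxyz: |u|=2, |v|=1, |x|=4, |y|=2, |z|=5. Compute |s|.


|s| = |u| + |v| + |x| + |y| + |z|
= 2 + 1 + 4 + 2 + 5
= 3 + 4 + 7
= 7 + 7
= 14

14


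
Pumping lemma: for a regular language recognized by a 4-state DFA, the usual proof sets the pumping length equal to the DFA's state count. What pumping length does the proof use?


Pumping lemma for regular languages (standard proof):
Take p = |Q|, the number of DFA states.
Any string of length >= |Q| passes through |Q|+1 states while reading its first |Q| symbols,
so by pigeonhole some state repeats, giving the loop that can be pumped.
Here |Q| = 4
Therefore the proof uses p = 4

4


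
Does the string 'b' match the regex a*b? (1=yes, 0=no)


Pattern: a*b
String: 'b'
Pattern requires: zero or more 'a's followed by exactly one 'b'
Found 0 leading 'a's
Remaining: 'b'
Remaining is exactly 'b' -> match
Result: 1

1


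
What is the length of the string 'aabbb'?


String: 'aabbb'
Counting characters:
  'a' appears 2 time(s)
  'b' appears 3 time(s)
Total length = 2 + 3 = 5

5


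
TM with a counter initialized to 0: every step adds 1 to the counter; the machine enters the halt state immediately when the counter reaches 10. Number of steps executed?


Counter starts at 0. Counting sequence:
  Step 1: counter = 1
  Step 2: counter = 2
  Step 3: counter = 3
  Step 4: counter = 4
  Step 5: counter = 5
  Step 6: counter = 6
  ...
  Step 10: counter = 10
Counter reached 10 -> halt
Total steps = 10

10


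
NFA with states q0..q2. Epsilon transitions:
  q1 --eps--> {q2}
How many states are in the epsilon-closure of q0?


Starting from q0
Initialize closure = {q0}
q0 has no outgoing epsilon transitions -> nothing to add
Final closure: {q0}
Size = 1

1


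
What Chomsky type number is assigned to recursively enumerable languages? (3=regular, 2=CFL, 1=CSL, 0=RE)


Chomsky hierarchy levels:
  Type 3: Regular (DFA/NFA/regex)
  Type 2: Context-free (PDA)
  Type 1: Context-sensitive
  Type 0: Recursively enumerable (TM)
'recursively enumerable' corresponds to Type 0

0


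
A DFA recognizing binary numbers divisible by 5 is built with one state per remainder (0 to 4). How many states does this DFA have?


Divisibility by 5 is tracked via the remainder mod 5: 0, 1, ..., 4
The construction assigns one state to each remainder
Number of remainders = 5

5


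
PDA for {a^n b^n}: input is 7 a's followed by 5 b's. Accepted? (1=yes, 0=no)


Language requires equal numbers of a's and b's
PDA pushes for each 'a', pops for each 'b'
Number of a's = 7
Number of b's = 5
7 != 5 -> Reject

0


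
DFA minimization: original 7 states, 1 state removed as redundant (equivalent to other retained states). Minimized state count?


Original DFA: 7 states
Redundant states removed: 1
Minimized states = original - removed
= 7 - 1
= 6

6


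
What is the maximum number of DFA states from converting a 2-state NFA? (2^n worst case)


NFA has 2 states
Subset construction: each DFA state = subset of NFA states
Maximum subsets = 2^2
2^2 = 4

4


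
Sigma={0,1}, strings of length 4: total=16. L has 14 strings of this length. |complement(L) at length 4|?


Alphabet: {0,1}
String length: 4
Total strings of length 4 = 2^4 = 16
Strings in L = 14
Complement = total - |L|
= 16 - 14
= 2

2


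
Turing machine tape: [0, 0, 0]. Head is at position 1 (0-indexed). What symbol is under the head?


Tape: [0, 0, 0]
Positions: 0 1 2
Values:    0 0 0
Head at position 1
tape[1] = 0

0


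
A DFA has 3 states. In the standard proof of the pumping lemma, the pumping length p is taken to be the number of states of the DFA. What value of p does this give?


Pumping lemma for regular languages (standard proof):
Take p = |Q|, the number of DFA states.
Any string of length >= |Q| passes through |Q|+1 states while reading its first |Q| symbols,
so by pigeonhole some state repeats, giving the loop that can be pumped.
Here |Q| = 3
Therefore the proof uses p = 3

3


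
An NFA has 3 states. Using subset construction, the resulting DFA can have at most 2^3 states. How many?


NFA has 3 states
Subset construction: each DFA state = subset of NFA states
Maximum subsets = 2^3
2^3 = 8

8


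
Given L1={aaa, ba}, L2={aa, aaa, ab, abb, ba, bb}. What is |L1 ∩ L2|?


L1 = {aaa, ba}
L2 = {aa, aaa, ab, abb, ba, bb}
Checking each string in L1 against L2:
  'aaa': in L2? Yes
  'ba': in L2? Yes
Intersection = {aaa, ba}
|L1 ∩ L2| = 2

2


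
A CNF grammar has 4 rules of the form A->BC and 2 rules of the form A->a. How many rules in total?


CNF allows two rule forms:
  A -> BC (binary): 4 rules
  A -> a (terminal): 2 rules
Total = 4 + 2 = 6

6


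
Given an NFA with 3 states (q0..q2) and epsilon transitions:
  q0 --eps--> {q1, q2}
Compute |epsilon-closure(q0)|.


Starting from q0
Initialize closure = {q0}
Follow epsilon from q0 -> add q1
Follow epsilon from q0 -> add q2
Final closure: {q0, q1, q2}
Size = 3

3


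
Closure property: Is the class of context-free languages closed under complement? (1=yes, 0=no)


CFL closure properties:
  Closed under: union, concatenation, Kleene star
  NOT closed under: intersection, complement
Operation 'complement' is in not-closed list -> No (not closed)

0


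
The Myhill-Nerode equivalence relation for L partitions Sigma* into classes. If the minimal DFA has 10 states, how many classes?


Myhill-Nerode theorem:
Number of equivalence classes = number of states in minimal DFA
Minimal DFA states = 10
Therefore equivalence classes = 10

10


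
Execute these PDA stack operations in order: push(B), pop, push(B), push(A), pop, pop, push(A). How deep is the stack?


Tracing stack operations:
  push(B) -> stack = [B], depth=1
  pop -> removed B, stack = [], depth=0
  push(B) -> stack = [B], depth=1
  push(A) -> stack = [B,A], depth=2
  pop -> removed A, stack = [B], depth=1
  pop -> removed B, stack = [], depth=0
  push(A) -> stack = [A], depth=1
Final depth = 1

1


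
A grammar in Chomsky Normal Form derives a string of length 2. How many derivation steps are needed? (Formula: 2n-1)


Chomsky Normal Form derivation:
String length n = 2
Each step either:
  - Splits a nonterminal into two (n-1 such steps)
  - Converts a nonterminal to terminal (n such steps)
Total = (n-1) + n = 2n - 1
= 2(2) - 1
= 4 - 1
= 3

3


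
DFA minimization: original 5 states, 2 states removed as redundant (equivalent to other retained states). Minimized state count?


Original DFA: 5 states
Redundant states removed: 2
Minimized states = original - removed
= 5 - 2
= 3

3


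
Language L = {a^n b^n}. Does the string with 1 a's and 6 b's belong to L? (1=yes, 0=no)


Language requires equal numbers of a's and b's
PDA pushes for each 'a', pops for each 'b'
Number of a's = 1
Number of b's = 6
1 != 6 -> Reject

0


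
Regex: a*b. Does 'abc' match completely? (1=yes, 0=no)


Pattern: a*b
String: 'abc'
Pattern requires: zero or more 'a's followed by exactly one 'b'
Found 1 leading 'a's
Remaining: 'bc'
Remaining is not 'b' -> no match
Result: 0

0


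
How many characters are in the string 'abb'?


String: 'abb'
Counting characters:
  'a' appears 1 time(s)
  'b' appears 2 time(s)
Total length = 1 + 2 = 3

3


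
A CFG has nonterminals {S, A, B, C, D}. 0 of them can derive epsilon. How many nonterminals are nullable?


Nonterminals: {S, A, B, C, D}
A nonterminal is nullable if it can derive epsilon
Counting nullable nonterminals: 0
Total nullable = 0

0


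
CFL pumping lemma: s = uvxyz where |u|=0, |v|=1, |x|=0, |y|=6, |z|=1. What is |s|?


|s| = |u| + |v| + |x| + |y| + |z|
= 0 + 1 + 0 + 6 + 1
= 1 + 0 + 7
= 1 + 7
= 8

8


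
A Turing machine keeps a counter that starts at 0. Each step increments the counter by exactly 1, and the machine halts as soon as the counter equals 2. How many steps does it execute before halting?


Counter starts at 0. Counting sequence:
  Step 1: counter = 1
  Step 2: counter = 2
Counter reached 2 -> halt
Total steps = 2

2


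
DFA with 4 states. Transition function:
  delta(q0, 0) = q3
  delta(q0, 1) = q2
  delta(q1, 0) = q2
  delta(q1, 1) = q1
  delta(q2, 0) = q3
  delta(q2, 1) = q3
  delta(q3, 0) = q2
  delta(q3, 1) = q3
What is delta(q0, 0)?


Looking up transition function:
delta(q0, 0) in the table
Row: q0, Column: 0
Result: q3

q3


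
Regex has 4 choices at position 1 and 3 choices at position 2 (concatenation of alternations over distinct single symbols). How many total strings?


First group: 4 alternatives
Second group: 3 alternatives
Concatenation: each choice from group 1 pairs with each from group 2
Total = 4 x 3 = 12

12


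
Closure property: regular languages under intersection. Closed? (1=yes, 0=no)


Regular languages are closed under:
- Union (DFA product construction)
- Intersection (DFA product construction)
- Complement (swap accept/reject states)
- Concatenation (NFA construction)
- Kleene star (NFA construction)
intersection is in this list
Therefore: closed

1


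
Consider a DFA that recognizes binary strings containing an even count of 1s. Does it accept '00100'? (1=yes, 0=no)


DFA has 2 states: q_even (start, accept=yes) and q_odd
Processing string '00100' character by character:
  Position 0: read '0', 1-count=0 -> q_even (no change)
  Position 1: read '0', 1-count=0 -> q_even (no change)
  Position 2: read '1', 1-count=1 -> q_odd
  Position 3: read '0', 1-count=1 -> q_odd (no change)
  Position 4: read '0', 1-count=1 -> q_odd (no change)
Final state: q_odd, total 1s = 1 (odd); the DFA requires an even count -> reject

0


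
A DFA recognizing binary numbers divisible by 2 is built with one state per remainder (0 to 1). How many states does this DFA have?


Divisibility by 2 is tracked via the remainder mod 2: 0, 1, ..., 1
The construction assigns one state to each remainder
Number of remainders = 2

2


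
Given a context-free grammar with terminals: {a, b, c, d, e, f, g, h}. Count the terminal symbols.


Terminal symbols: a, b, c, d, e, f, g, h
Counting each: a (#1), b (#2), c (#3), d (#4), e (#5), f (#6), g (#7), h (#8)
Total = 8

8


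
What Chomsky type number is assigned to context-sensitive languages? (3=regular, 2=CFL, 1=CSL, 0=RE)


Chomsky hierarchy levels:
  Type 3: Regular (DFA/NFA/regex)
  Type 2: Context-free (PDA)
  Type 1: Context-sensitive
  Type 0: Recursively enumerable (TM)
'context-sensitive' corresponds to Type 1

1


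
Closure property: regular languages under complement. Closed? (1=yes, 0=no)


Regular languages are closed under:
- Union (DFA product construction)
- Intersection (DFA product construction)
- Complement (swap accept/reject states)
- Concatenation (NFA construction)
- Kleene star (NFA construction)
complement is in this list
Therefore: closed

1


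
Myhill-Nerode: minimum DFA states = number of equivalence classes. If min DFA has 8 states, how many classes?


Myhill-Nerode theorem:
Number of equivalence classes = number of states in minimal DFA
Minimal DFA states = 8
Therefore equivalence classes = 8

8


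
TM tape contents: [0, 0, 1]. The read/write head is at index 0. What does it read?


Tape: [0, 0, 1]
Positions: 0 1 2
Values:    0 0 1
Head at position 0
tape[0] = 0

0


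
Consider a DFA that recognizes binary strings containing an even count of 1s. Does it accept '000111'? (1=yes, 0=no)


DFA has 2 states: q_even (start, accept=yes) and q_odd
Processing string '000111' character by character:
  Position 0: read '0', 1-count=0 -> q_even (no change)
  Position 1: read '0', 1-count=0 -> q_even (no change)
  Position 2: read '0', 1-count=0 -> q_even (no change)
  Position 3: read '1', 1-count=1 -> q_odd
  Position 4: read '1', 1-count=2 -> q_even
  Position 5: read '1', 1-count=3 -> q_odd
Final state: q_odd, total 1s = 3 (odd); the DFA requires an even count -> reject

0


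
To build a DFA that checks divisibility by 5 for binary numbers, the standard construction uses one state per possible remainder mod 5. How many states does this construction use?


Divisibility by 5 is tracked via the remainder mod 5: 0, 1, ..., 4
The construction assigns one state to each remainder
Number of remainders = 5

5


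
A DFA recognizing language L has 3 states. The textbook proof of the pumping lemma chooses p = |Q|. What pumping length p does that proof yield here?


Pumping lemma for regular languages (standard proof):
Take p = |Q|, the number of DFA states.
Any string of length >= |Q| passes through |Q|+1 states while reading its first |Q| symbols,
so by pigeonhole some state repeats, giving the loop that can be pumped.
Here |Q| = 3
Therefore the proof uses p = 3

3


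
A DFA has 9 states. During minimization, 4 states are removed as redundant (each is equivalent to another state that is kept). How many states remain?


Original DFA: 9 states
Redundant states removed: 4
Minimized states = original - removed
= 9 - 4
= 5

5


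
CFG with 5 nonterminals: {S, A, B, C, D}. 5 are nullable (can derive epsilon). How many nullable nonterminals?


Nonterminals: {S, A, B, C, D}
A nonterminal is nullable if it can derive epsilon
Counting nullable nonterminals: 5
Total nullable = 5

5


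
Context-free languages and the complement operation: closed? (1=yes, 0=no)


CFL closure properties:
  Closed under: union, concatenation, Kleene star
  NOT closed under: intersection, complement
Operation 'complement' is in not-closed list -> No (not closed)

0


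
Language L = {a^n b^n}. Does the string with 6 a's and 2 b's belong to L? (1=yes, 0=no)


Language requires equal numbers of a's and b's
PDA pushes for each 'a', pops for each 'b'
Number of a's = 6
Number of b's = 2
6 != 2 -> Reject

0


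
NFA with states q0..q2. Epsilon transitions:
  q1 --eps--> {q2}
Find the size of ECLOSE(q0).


Starting from q0
Initialize closure = {q0}
q0 has no outgoing epsilon transitions -> nothing to add
Final closure: {q0}
Size = 1

1


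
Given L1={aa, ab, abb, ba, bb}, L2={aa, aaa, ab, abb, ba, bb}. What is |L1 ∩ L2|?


L1 = {aa, ab, abb, ba, bb}
L2 = {aa, aaa, ab, abb, ba, bb}
Checking each string in L1 against L2:
  'aa': in L2? Yes
  'ab': in L2? Yes
  'abb': in L2? Yes
  'ba': in L2? Yes
  'bb': in L2? Yes
Intersection = {aa, ab, abb, ba, bb}
|L1 ∩ L2| = 5

5


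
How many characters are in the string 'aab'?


String: 'aab'
Counting characters:
  'a' appears 2 time(s)
  'b' appears 1 time(s)
Total length = 2 + 1 = 3

3


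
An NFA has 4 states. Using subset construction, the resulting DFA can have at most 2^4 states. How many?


NFA has 4 states
Subset construction: each DFA state = subset of NFA states
Maximum subsets = 2^4
2^4 = 16

16


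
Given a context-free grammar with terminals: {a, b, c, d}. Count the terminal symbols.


Terminal symbols: a, b, c, d
Counting each: a (#1), b (#2), c (#3), d (#4)
Total = 4

4


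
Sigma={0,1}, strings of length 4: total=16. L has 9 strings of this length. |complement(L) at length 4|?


Alphabet: {0,1}
String length: 4
Total strings of length 4 = 2^4 = 16
Strings in L = 9
Complement = total - |L|
= 16 - 9
= 7

7


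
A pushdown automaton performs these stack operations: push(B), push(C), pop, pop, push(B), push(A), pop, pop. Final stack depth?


Tracing stack operations:
  push(B) -> stack = [B], depth=1
  push(C) -> stack = [B,C], depth=2
  pop -> removed C, stack = [B], depth=1
  pop -> removed B, stack = [], depth=0
  push(B) -> stack = [B], depth=1
  push(A) -> stack = [B,A], depth=2
  pop -> removed A, stack = [B], depth=1
  pop -> removed B, stack = [], depth=0
Final depth = 0

0
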